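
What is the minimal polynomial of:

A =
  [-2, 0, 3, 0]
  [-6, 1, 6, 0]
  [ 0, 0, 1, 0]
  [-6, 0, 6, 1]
x^2 + x - 2

The characteristic polynomial is χ_A(x) = (x - 1)^3*(x + 2), so the eigenvalues are known. The minimal polynomial is
  m_A(x) = Π_λ (x − λ)^{k_λ}
where k_λ is the size of the *largest* Jordan block for λ (equivalently, the smallest k with (A − λI)^k v = 0 for every generalised eigenvector v of λ).

  λ = -2: largest Jordan block has size 1, contributing (x + 2)
  λ = 1: largest Jordan block has size 1, contributing (x − 1)

So m_A(x) = (x - 1)*(x + 2) = x^2 + x - 2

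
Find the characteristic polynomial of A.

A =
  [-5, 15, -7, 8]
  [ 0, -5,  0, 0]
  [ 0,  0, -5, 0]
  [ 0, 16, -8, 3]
x^4 + 12*x^3 + 30*x^2 - 100*x - 375

Expanding det(x·I − A) (e.g. by cofactor expansion or by noting that A is similar to its Jordan form J, which has the same characteristic polynomial as A) gives
  χ_A(x) = x^4 + 12*x^3 + 30*x^2 - 100*x - 375
which factors as (x - 3)*(x + 5)^3. The eigenvalues (with algebraic multiplicities) are λ = -5 with multiplicity 3, λ = 3 with multiplicity 1.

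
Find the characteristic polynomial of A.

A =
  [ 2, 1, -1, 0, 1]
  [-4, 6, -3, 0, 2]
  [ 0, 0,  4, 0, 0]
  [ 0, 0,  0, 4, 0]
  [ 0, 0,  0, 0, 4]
x^5 - 20*x^4 + 160*x^3 - 640*x^2 + 1280*x - 1024

Expanding det(x·I − A) (e.g. by cofactor expansion or by noting that A is similar to its Jordan form J, which has the same characteristic polynomial as A) gives
  χ_A(x) = x^5 - 20*x^4 + 160*x^3 - 640*x^2 + 1280*x - 1024
which factors as (x - 4)^5. The eigenvalues (with algebraic multiplicities) are λ = 4 with multiplicity 5.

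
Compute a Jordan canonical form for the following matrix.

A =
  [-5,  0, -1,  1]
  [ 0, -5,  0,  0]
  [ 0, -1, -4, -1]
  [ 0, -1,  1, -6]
J_2(-5) ⊕ J_2(-5)

The characteristic polynomial is
  det(x·I − A) = x^4 + 20*x^3 + 150*x^2 + 500*x + 625 = (x + 5)^4

Eigenvalues and multiplicities (the geometric multiplicity of λ is n − rank(A − λI), which equals the number of Jordan blocks for λ):
  λ = -5: algebraic multiplicity = 4, geometric multiplicity = 2

Determining the block sizes for each eigenvalue:
  λ = -5: with am = 4 and gm = 2, the partition is not yet determined (e.g. several partitions of 4 into 2 parts exist). Let N = A − (-5)·I. Computing rank(N^1) = 2, rank(N^2) = 0; the number of blocks of size ≥ j is rank(N^{j−1}) − rank(N^j), giving [2, 2]. So we have 2 block(s) of size 2 → block sizes [2, 2]

Assembling the blocks gives a Jordan form
J =
  [-5,  1,  0,  0]
  [ 0, -5,  0,  0]
  [ 0,  0, -5,  1]
  [ 0,  0,  0, -5]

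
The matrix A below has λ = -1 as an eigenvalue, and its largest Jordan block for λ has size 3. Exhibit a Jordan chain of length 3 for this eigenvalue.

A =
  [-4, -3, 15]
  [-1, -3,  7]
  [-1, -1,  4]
A Jordan chain for λ = -1 of length 3:
v_1 = (-3, -2, -1)ᵀ
v_2 = (-3, -1, -1)ᵀ
v_3 = (1, 0, 0)ᵀ

Let N = A − (-1)·I. We want v_3 with N^3 v_3 = 0 but N^2 v_3 ≠ 0; then v_{j-1} := N · v_j for j = 3, …, 2.

Pick v_3 = (1, 0, 0)ᵀ.
Then v_2 = N · v_3 = (-3, -1, -1)ᵀ.
Then v_1 = N · v_2 = (-3, -2, -1)ᵀ.

Sanity check: (A − (-1)·I) v_1 = (0, 0, 0)ᵀ = 0. ✓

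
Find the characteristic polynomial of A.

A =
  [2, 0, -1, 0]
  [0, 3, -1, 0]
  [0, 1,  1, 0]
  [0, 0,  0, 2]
x^4 - 8*x^3 + 24*x^2 - 32*x + 16

Expanding det(x·I − A) (e.g. by cofactor expansion or by noting that A is similar to its Jordan form J, which has the same characteristic polynomial as A) gives
  χ_A(x) = x^4 - 8*x^3 + 24*x^2 - 32*x + 16
which factors as (x - 2)^4. The eigenvalues (with algebraic multiplicities) are λ = 2 with multiplicity 4.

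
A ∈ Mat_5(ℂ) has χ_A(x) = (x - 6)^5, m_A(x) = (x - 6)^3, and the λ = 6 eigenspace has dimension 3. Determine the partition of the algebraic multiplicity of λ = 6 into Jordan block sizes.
Block sizes for λ = 6: [3, 1, 1]

Step 1 — from the characteristic polynomial, algebraic multiplicity of λ = 6 is 5. From dim ker(A − (6)·I) = 3, there are exactly 3 Jordan blocks for λ = 6.
Step 2 — from the minimal polynomial, the factor (x − 6)^3 tells us the largest block for λ = 6 has size 3.
Step 3 — with total size 5, 3 blocks, and largest block 3, the block sizes (in nonincreasing order) are [3, 1, 1].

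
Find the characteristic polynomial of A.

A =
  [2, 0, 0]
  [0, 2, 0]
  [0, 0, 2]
x^3 - 6*x^2 + 12*x - 8

Expanding det(x·I − A) (e.g. by cofactor expansion or by noting that A is similar to its Jordan form J, which has the same characteristic polynomial as A) gives
  χ_A(x) = x^3 - 6*x^2 + 12*x - 8
which factors as (x - 2)^3. The eigenvalues (with algebraic multiplicities) are λ = 2 with multiplicity 3.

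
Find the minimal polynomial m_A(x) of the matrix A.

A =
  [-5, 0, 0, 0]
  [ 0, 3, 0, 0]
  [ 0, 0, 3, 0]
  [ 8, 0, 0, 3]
x^2 + 2*x - 15

The characteristic polynomial is χ_A(x) = (x - 3)^3*(x + 5), so the eigenvalues are known. The minimal polynomial is
  m_A(x) = Π_λ (x − λ)^{k_λ}
where k_λ is the size of the *largest* Jordan block for λ (equivalently, the smallest k with (A − λI)^k v = 0 for every generalised eigenvector v of λ).

  λ = -5: largest Jordan block has size 1, contributing (x + 5)
  λ = 3: largest Jordan block has size 1, contributing (x − 3)

So m_A(x) = (x - 3)*(x + 5) = x^2 + 2*x - 15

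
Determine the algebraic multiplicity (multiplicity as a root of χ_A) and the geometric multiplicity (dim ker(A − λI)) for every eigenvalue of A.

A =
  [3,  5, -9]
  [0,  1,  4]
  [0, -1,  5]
λ = 3: alg = 3, geom = 1

Step 1 — factor the characteristic polynomial to read off the algebraic multiplicities:
  χ_A(x) = (x - 3)^3

Step 2 — compute geometric multiplicities via the rank-nullity identity g(λ) = n − rank(A − λI):
  rank(A − (3)·I) = 2, so dim ker(A − (3)·I) = n − 2 = 1

Summary:
  λ = 3: algebraic multiplicity = 3, geometric multiplicity = 1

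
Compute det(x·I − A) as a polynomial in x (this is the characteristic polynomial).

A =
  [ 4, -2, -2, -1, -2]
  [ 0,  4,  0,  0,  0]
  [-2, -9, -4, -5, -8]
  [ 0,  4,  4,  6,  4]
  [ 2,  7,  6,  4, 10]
x^5 - 20*x^4 + 160*x^3 - 640*x^2 + 1280*x - 1024

Expanding det(x·I − A) (e.g. by cofactor expansion or by noting that A is similar to its Jordan form J, which has the same characteristic polynomial as A) gives
  χ_A(x) = x^5 - 20*x^4 + 160*x^3 - 640*x^2 + 1280*x - 1024
which factors as (x - 4)^5. The eigenvalues (with algebraic multiplicities) are λ = 4 with multiplicity 5.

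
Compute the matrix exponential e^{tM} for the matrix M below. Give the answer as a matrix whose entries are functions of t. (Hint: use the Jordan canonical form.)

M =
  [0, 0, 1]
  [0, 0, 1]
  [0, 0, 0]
e^{tM} =
  [1, 0, t]
  [0, 1, t]
  [0, 0, 1]

Strategy: write M = P · J · P⁻¹ where J is a Jordan canonical form, so e^{tM} = P · e^{tJ} · P⁻¹, and e^{tJ} can be computed block-by-block.

M has Jordan form
J =
  [0, 1, 0]
  [0, 0, 0]
  [0, 0, 0]
(up to reordering of blocks).

Per-block formulas:
  For a 1×1 block at λ = 0: exp(t · [0]) = [e^(0t)].
  For a 2×2 Jordan block J_2(0): exp(t · J_2(0)) = e^(0t)·(I + t·N), where N is the 2×2 nilpotent shift.

After assembling e^{tJ} and conjugating by P, we get:

e^{tM} =
  [1, 0, t]
  [0, 1, t]
  [0, 0, 1]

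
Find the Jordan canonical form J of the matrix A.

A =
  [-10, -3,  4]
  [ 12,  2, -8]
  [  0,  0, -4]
J_2(-4) ⊕ J_1(-4)

The characteristic polynomial is
  det(x·I − A) = x^3 + 12*x^2 + 48*x + 64 = (x + 4)^3

Eigenvalues and multiplicities (the geometric multiplicity of λ is n − rank(A − λI), which equals the number of Jordan blocks for λ):
  λ = -4: algebraic multiplicity = 3, geometric multiplicity = 2

Determining the block sizes for each eigenvalue:
  λ = -4: 2 blocks summing to 3 forces exactly one block of size 2 and the rest size 1 → block sizes [2, 1]

Assembling the blocks gives a Jordan form
J =
  [-4,  1,  0]
  [ 0, -4,  0]
  [ 0,  0, -4]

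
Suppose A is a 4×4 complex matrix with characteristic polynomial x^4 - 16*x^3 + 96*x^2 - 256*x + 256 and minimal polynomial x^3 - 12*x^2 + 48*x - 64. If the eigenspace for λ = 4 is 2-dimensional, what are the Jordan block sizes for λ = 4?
Block sizes for λ = 4: [3, 1]

Step 1 — from the characteristic polynomial, algebraic multiplicity of λ = 4 is 4. From dim ker(A − (4)·I) = 2, there are exactly 2 Jordan blocks for λ = 4.
Step 2 — from the minimal polynomial, the factor (x − 4)^3 tells us the largest block for λ = 4 has size 3.
Step 3 — with total size 4, 2 blocks, and largest block 3, the block sizes (in nonincreasing order) are [3, 1].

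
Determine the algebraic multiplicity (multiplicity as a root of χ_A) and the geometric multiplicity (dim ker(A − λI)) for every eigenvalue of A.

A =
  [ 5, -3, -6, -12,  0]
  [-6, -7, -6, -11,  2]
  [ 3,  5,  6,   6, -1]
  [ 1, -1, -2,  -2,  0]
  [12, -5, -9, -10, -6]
λ = -5: alg = 2, geom = 1; λ = 2: alg = 3, geom = 1

Step 1 — factor the characteristic polynomial to read off the algebraic multiplicities:
  χ_A(x) = (x - 2)^3*(x + 5)^2

Step 2 — compute geometric multiplicities via the rank-nullity identity g(λ) = n − rank(A − λI):
  rank(A − (-5)·I) = 4, so dim ker(A − (-5)·I) = n − 4 = 1
  rank(A − (2)·I) = 4, so dim ker(A − (2)·I) = n − 4 = 1

Summary:
  λ = -5: algebraic multiplicity = 2, geometric multiplicity = 1
  λ = 2: algebraic multiplicity = 3, geometric multiplicity = 1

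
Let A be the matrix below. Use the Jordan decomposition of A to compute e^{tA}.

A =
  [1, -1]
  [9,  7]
e^{tA} =
  [-3*t*exp(4*t) + exp(4*t), -t*exp(4*t)]
  [9*t*exp(4*t), 3*t*exp(4*t) + exp(4*t)]

Strategy: write A = P · J · P⁻¹ where J is a Jordan canonical form, so e^{tA} = P · e^{tJ} · P⁻¹, and e^{tJ} can be computed block-by-block.

A has Jordan form
J =
  [4, 1]
  [0, 4]
(up to reordering of blocks).

Per-block formulas:
  For a 2×2 Jordan block J_2(4): exp(t · J_2(4)) = e^(4t)·(I + t·N), where N is the 2×2 nilpotent shift.

After assembling e^{tJ} and conjugating by P, we get:

e^{tA} =
  [-3*t*exp(4*t) + exp(4*t), -t*exp(4*t)]
  [9*t*exp(4*t), 3*t*exp(4*t) + exp(4*t)]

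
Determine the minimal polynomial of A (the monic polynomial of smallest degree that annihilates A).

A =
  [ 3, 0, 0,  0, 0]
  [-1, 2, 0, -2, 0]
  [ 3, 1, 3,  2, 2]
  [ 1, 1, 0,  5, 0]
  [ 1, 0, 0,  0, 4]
x^2 - 7*x + 12

The characteristic polynomial is χ_A(x) = (x - 4)^2*(x - 3)^3, so the eigenvalues are known. The minimal polynomial is
  m_A(x) = Π_λ (x − λ)^{k_λ}
where k_λ is the size of the *largest* Jordan block for λ (equivalently, the smallest k with (A − λI)^k v = 0 for every generalised eigenvector v of λ).

  λ = 3: largest Jordan block has size 1, contributing (x − 3)
  λ = 4: largest Jordan block has size 1, contributing (x − 4)

So m_A(x) = (x - 4)*(x - 3) = x^2 - 7*x + 12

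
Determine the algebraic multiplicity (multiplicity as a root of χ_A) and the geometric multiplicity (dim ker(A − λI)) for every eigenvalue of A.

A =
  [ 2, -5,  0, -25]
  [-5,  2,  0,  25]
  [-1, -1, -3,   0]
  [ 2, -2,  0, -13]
λ = -3: alg = 4, geom = 2

Step 1 — factor the characteristic polynomial to read off the algebraic multiplicities:
  χ_A(x) = (x + 3)^4

Step 2 — compute geometric multiplicities via the rank-nullity identity g(λ) = n − rank(A − λI):
  rank(A − (-3)·I) = 2, so dim ker(A − (-3)·I) = n − 2 = 2

Summary:
  λ = -3: algebraic multiplicity = 4, geometric multiplicity = 2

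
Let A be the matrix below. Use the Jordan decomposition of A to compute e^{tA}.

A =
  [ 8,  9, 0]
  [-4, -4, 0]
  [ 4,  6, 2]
e^{tA} =
  [6*t*exp(2*t) + exp(2*t), 9*t*exp(2*t), 0]
  [-4*t*exp(2*t), -6*t*exp(2*t) + exp(2*t), 0]
  [4*t*exp(2*t), 6*t*exp(2*t), exp(2*t)]

Strategy: write A = P · J · P⁻¹ where J is a Jordan canonical form, so e^{tA} = P · e^{tJ} · P⁻¹, and e^{tJ} can be computed block-by-block.

A has Jordan form
J =
  [2, 1, 0]
  [0, 2, 0]
  [0, 0, 2]
(up to reordering of blocks).

Per-block formulas:
  For a 1×1 block at λ = 2: exp(t · [2]) = [e^(2t)].
  For a 2×2 Jordan block J_2(2): exp(t · J_2(2)) = e^(2t)·(I + t·N), where N is the 2×2 nilpotent shift.

After assembling e^{tJ} and conjugating by P, we get:

e^{tA} =
  [6*t*exp(2*t) + exp(2*t), 9*t*exp(2*t), 0]
  [-4*t*exp(2*t), -6*t*exp(2*t) + exp(2*t), 0]
  [4*t*exp(2*t), 6*t*exp(2*t), exp(2*t)]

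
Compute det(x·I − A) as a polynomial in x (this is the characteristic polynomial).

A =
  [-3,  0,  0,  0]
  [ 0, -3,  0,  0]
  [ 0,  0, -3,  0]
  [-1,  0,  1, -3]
x^4 + 12*x^3 + 54*x^2 + 108*x + 81

Expanding det(x·I − A) (e.g. by cofactor expansion or by noting that A is similar to its Jordan form J, which has the same characteristic polynomial as A) gives
  χ_A(x) = x^4 + 12*x^3 + 54*x^2 + 108*x + 81
which factors as (x + 3)^4. The eigenvalues (with algebraic multiplicities) are λ = -3 with multiplicity 4.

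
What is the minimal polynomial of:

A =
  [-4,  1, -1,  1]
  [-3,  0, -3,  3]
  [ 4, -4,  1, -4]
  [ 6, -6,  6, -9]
x^2 + 6*x + 9

The characteristic polynomial is χ_A(x) = (x + 3)^4, so the eigenvalues are known. The minimal polynomial is
  m_A(x) = Π_λ (x − λ)^{k_λ}
where k_λ is the size of the *largest* Jordan block for λ (equivalently, the smallest k with (A − λI)^k v = 0 for every generalised eigenvector v of λ).

  λ = -3: largest Jordan block has size 2, contributing (x + 3)^2

So m_A(x) = (x + 3)^2 = x^2 + 6*x + 9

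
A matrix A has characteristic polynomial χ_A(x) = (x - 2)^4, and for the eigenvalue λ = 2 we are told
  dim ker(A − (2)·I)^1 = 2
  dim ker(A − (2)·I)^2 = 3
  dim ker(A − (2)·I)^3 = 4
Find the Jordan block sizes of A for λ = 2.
Block sizes for λ = 2: [3, 1]

From the dimensions of kernels of powers, the number of Jordan blocks of size at least j is d_j − d_{j−1} where d_j = dim ker(N^j) (with d_0 = 0). Computing the differences gives [2, 1, 1].
The number of blocks of size exactly k is (#blocks of size ≥ k) − (#blocks of size ≥ k + 1), so the partition is: 1 block(s) of size 1, 1 block(s) of size 3.
In nonincreasing order the block sizes are [3, 1].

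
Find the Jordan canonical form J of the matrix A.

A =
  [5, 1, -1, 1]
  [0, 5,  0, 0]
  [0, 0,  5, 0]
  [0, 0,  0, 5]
J_2(5) ⊕ J_1(5) ⊕ J_1(5)

The characteristic polynomial is
  det(x·I − A) = x^4 - 20*x^3 + 150*x^2 - 500*x + 625 = (x - 5)^4

Eigenvalues and multiplicities (the geometric multiplicity of λ is n − rank(A − λI), which equals the number of Jordan blocks for λ):
  λ = 5: algebraic multiplicity = 4, geometric multiplicity = 3

Determining the block sizes for each eigenvalue:
  λ = 5: 3 blocks summing to 4 forces exactly one block of size 2 and the rest size 1 → block sizes [2, 1, 1]

Assembling the blocks gives a Jordan form
J =
  [5, 1, 0, 0]
  [0, 5, 0, 0]
  [0, 0, 5, 0]
  [0, 0, 0, 5]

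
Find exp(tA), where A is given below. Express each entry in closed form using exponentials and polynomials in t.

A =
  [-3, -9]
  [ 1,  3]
e^{tA} =
  [1 - 3*t, -9*t]
  [t, 3*t + 1]

Strategy: write A = P · J · P⁻¹ where J is a Jordan canonical form, so e^{tA} = P · e^{tJ} · P⁻¹, and e^{tJ} can be computed block-by-block.

A has Jordan form
J =
  [0, 1]
  [0, 0]
(up to reordering of blocks).

Per-block formulas:
  For a 2×2 Jordan block J_2(0): exp(t · J_2(0)) = e^(0t)·(I + t·N), where N is the 2×2 nilpotent shift.

After assembling e^{tJ} and conjugating by P, we get:

e^{tA} =
  [1 - 3*t, -9*t]
  [t, 3*t + 1]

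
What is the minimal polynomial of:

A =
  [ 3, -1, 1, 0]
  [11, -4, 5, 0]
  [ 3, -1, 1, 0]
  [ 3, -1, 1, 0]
x^3

The characteristic polynomial is χ_A(x) = x^4, so the eigenvalues are known. The minimal polynomial is
  m_A(x) = Π_λ (x − λ)^{k_λ}
where k_λ is the size of the *largest* Jordan block for λ (equivalently, the smallest k with (A − λI)^k v = 0 for every generalised eigenvector v of λ).

  λ = 0: largest Jordan block has size 3, contributing (x − 0)^3

So m_A(x) = x^3 = x^3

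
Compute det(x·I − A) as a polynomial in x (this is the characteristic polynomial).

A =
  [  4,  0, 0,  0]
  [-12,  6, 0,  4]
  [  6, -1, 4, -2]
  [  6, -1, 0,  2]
x^4 - 16*x^3 + 96*x^2 - 256*x + 256

Expanding det(x·I − A) (e.g. by cofactor expansion or by noting that A is similar to its Jordan form J, which has the same characteristic polynomial as A) gives
  χ_A(x) = x^4 - 16*x^3 + 96*x^2 - 256*x + 256
which factors as (x - 4)^4. The eigenvalues (with algebraic multiplicities) are λ = 4 with multiplicity 4.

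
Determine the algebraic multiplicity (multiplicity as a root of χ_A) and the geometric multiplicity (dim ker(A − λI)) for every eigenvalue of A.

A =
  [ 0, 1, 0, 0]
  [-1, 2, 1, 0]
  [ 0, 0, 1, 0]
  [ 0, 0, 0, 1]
λ = 1: alg = 4, geom = 2

Step 1 — factor the characteristic polynomial to read off the algebraic multiplicities:
  χ_A(x) = (x - 1)^4

Step 2 — compute geometric multiplicities via the rank-nullity identity g(λ) = n − rank(A − λI):
  rank(A − (1)·I) = 2, so dim ker(A − (1)·I) = n − 2 = 2

Summary:
  λ = 1: algebraic multiplicity = 4, geometric multiplicity = 2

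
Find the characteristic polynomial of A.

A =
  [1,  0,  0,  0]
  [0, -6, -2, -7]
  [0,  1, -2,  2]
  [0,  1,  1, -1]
x^4 + 8*x^3 + 18*x^2 - 27

Expanding det(x·I − A) (e.g. by cofactor expansion or by noting that A is similar to its Jordan form J, which has the same characteristic polynomial as A) gives
  χ_A(x) = x^4 + 8*x^3 + 18*x^2 - 27
which factors as (x - 1)*(x + 3)^3. The eigenvalues (with algebraic multiplicities) are λ = -3 with multiplicity 3, λ = 1 with multiplicity 1.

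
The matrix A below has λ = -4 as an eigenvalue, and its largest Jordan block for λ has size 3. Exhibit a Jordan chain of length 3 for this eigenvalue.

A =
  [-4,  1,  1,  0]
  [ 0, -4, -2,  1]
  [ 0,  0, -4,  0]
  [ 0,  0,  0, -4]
A Jordan chain for λ = -4 of length 3:
v_1 = (-2, 0, 0, 0)ᵀ
v_2 = (1, -2, 0, 0)ᵀ
v_3 = (0, 0, 1, 0)ᵀ

Let N = A − (-4)·I. We want v_3 with N^3 v_3 = 0 but N^2 v_3 ≠ 0; then v_{j-1} := N · v_j for j = 3, …, 2.

Pick v_3 = (0, 0, 1, 0)ᵀ.
Then v_2 = N · v_3 = (1, -2, 0, 0)ᵀ.
Then v_1 = N · v_2 = (-2, 0, 0, 0)ᵀ.

Sanity check: (A − (-4)·I) v_1 = (0, 0, 0, 0)ᵀ = 0. ✓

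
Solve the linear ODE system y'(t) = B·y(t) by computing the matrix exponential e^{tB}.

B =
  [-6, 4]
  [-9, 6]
e^{tB} =
  [1 - 6*t, 4*t]
  [-9*t, 6*t + 1]

Strategy: write B = P · J · P⁻¹ where J is a Jordan canonical form, so e^{tB} = P · e^{tJ} · P⁻¹, and e^{tJ} can be computed block-by-block.

B has Jordan form
J =
  [0, 1]
  [0, 0]
(up to reordering of blocks).

Per-block formulas:
  For a 2×2 Jordan block J_2(0): exp(t · J_2(0)) = e^(0t)·(I + t·N), where N is the 2×2 nilpotent shift.

After assembling e^{tJ} and conjugating by P, we get:

e^{tB} =
  [1 - 6*t, 4*t]
  [-9*t, 6*t + 1]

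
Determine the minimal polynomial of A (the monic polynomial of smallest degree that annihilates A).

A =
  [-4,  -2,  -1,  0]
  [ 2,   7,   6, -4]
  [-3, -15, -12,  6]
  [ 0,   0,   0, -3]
x^3 + 9*x^2 + 27*x + 27

The characteristic polynomial is χ_A(x) = (x + 3)^4, so the eigenvalues are known. The minimal polynomial is
  m_A(x) = Π_λ (x − λ)^{k_λ}
where k_λ is the size of the *largest* Jordan block for λ (equivalently, the smallest k with (A − λI)^k v = 0 for every generalised eigenvector v of λ).

  λ = -3: largest Jordan block has size 3, contributing (x + 3)^3

So m_A(x) = (x + 3)^3 = x^3 + 9*x^2 + 27*x + 27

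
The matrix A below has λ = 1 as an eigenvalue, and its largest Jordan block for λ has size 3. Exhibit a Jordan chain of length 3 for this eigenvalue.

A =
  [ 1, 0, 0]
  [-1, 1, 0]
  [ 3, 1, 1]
A Jordan chain for λ = 1 of length 3:
v_1 = (0, 0, -1)ᵀ
v_2 = (0, -1, 3)ᵀ
v_3 = (1, 0, 0)ᵀ

Let N = A − (1)·I. We want v_3 with N^3 v_3 = 0 but N^2 v_3 ≠ 0; then v_{j-1} := N · v_j for j = 3, …, 2.

Pick v_3 = (1, 0, 0)ᵀ.
Then v_2 = N · v_3 = (0, -1, 3)ᵀ.
Then v_1 = N · v_2 = (0, 0, -1)ᵀ.

Sanity check: (A − (1)·I) v_1 = (0, 0, 0)ᵀ = 0. ✓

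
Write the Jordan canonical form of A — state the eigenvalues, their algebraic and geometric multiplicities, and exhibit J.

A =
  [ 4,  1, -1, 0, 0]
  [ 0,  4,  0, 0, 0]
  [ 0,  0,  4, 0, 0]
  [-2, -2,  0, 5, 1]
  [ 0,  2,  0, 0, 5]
J_2(4) ⊕ J_1(4) ⊕ J_2(5)

The characteristic polynomial is
  det(x·I − A) = x^5 - 22*x^4 + 193*x^3 - 844*x^2 + 1840*x - 1600 = (x - 5)^2*(x - 4)^3

Eigenvalues and multiplicities (the geometric multiplicity of λ is n − rank(A − λI), which equals the number of Jordan blocks for λ):
  λ = 4: algebraic multiplicity = 3, geometric multiplicity = 2
  λ = 5: algebraic multiplicity = 2, geometric multiplicity = 1

Determining the block sizes for each eigenvalue:
  λ = 4: 2 blocks summing to 3 forces exactly one block of size 2 and the rest size 1 → block sizes [2, 1]
  λ = 5: one block (gm = 1), so the single block has size am = 2 → block sizes [2]

Assembling the blocks gives a Jordan form
J =
  [4, 1, 0, 0, 0]
  [0, 4, 0, 0, 0]
  [0, 0, 4, 0, 0]
  [0, 0, 0, 5, 1]
  [0, 0, 0, 0, 5]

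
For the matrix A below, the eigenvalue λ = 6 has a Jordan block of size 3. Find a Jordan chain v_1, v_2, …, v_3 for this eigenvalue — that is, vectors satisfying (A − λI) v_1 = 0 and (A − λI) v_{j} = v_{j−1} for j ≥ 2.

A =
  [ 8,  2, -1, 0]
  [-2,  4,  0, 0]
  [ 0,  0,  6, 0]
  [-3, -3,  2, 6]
A Jordan chain for λ = 6 of length 3:
v_1 = (-2, 2, 0, 3)ᵀ
v_2 = (-1, 0, 0, 2)ᵀ
v_3 = (0, 0, 1, 0)ᵀ

Let N = A − (6)·I. We want v_3 with N^3 v_3 = 0 but N^2 v_3 ≠ 0; then v_{j-1} := N · v_j for j = 3, …, 2.

Pick v_3 = (0, 0, 1, 0)ᵀ.
Then v_2 = N · v_3 = (-1, 0, 0, 2)ᵀ.
Then v_1 = N · v_2 = (-2, 2, 0, 3)ᵀ.

Sanity check: (A − (6)·I) v_1 = (0, 0, 0, 0)ᵀ = 0. ✓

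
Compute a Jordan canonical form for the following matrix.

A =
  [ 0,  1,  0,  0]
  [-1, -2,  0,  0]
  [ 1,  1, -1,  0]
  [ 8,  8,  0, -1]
J_2(-1) ⊕ J_1(-1) ⊕ J_1(-1)

The characteristic polynomial is
  det(x·I − A) = x^4 + 4*x^3 + 6*x^2 + 4*x + 1 = (x + 1)^4

Eigenvalues and multiplicities (the geometric multiplicity of λ is n − rank(A − λI), which equals the number of Jordan blocks for λ):
  λ = -1: algebraic multiplicity = 4, geometric multiplicity = 3

Determining the block sizes for each eigenvalue:
  λ = -1: 3 blocks summing to 4 forces exactly one block of size 2 and the rest size 1 → block sizes [2, 1, 1]

Assembling the blocks gives a Jordan form
J =
  [-1,  1,  0,  0]
  [ 0, -1,  0,  0]
  [ 0,  0, -1,  0]
  [ 0,  0,  0, -1]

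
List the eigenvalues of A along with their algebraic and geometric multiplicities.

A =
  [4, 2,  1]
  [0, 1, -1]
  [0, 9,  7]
λ = 4: alg = 3, geom = 1

Step 1 — factor the characteristic polynomial to read off the algebraic multiplicities:
  χ_A(x) = (x - 4)^3

Step 2 — compute geometric multiplicities via the rank-nullity identity g(λ) = n − rank(A − λI):
  rank(A − (4)·I) = 2, so dim ker(A − (4)·I) = n − 2 = 1

Summary:
  λ = 4: algebraic multiplicity = 3, geometric multiplicity = 1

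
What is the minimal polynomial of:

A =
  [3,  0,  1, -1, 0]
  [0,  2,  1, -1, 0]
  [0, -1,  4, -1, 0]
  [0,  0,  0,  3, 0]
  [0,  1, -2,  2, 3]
x^3 - 9*x^2 + 27*x - 27

The characteristic polynomial is χ_A(x) = (x - 3)^5, so the eigenvalues are known. The minimal polynomial is
  m_A(x) = Π_λ (x − λ)^{k_λ}
where k_λ is the size of the *largest* Jordan block for λ (equivalently, the smallest k with (A − λI)^k v = 0 for every generalised eigenvector v of λ).

  λ = 3: largest Jordan block has size 3, contributing (x − 3)^3

So m_A(x) = (x - 3)^3 = x^3 - 9*x^2 + 27*x - 27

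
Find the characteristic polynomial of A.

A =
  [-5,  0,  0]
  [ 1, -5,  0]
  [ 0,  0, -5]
x^3 + 15*x^2 + 75*x + 125

Expanding det(x·I − A) (e.g. by cofactor expansion or by noting that A is similar to its Jordan form J, which has the same characteristic polynomial as A) gives
  χ_A(x) = x^3 + 15*x^2 + 75*x + 125
which factors as (x + 5)^3. The eigenvalues (with algebraic multiplicities) are λ = -5 with multiplicity 3.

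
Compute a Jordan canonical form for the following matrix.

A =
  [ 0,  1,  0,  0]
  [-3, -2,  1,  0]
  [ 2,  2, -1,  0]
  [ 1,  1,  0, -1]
J_3(-1) ⊕ J_1(-1)

The characteristic polynomial is
  det(x·I − A) = x^4 + 4*x^3 + 6*x^2 + 4*x + 1 = (x + 1)^4

Eigenvalues and multiplicities (the geometric multiplicity of λ is n − rank(A − λI), which equals the number of Jordan blocks for λ):
  λ = -1: algebraic multiplicity = 4, geometric multiplicity = 2

Determining the block sizes for each eigenvalue:
  λ = -1: with am = 4 and gm = 2, the partition is not yet determined (e.g. several partitions of 4 into 2 parts exist). Let N = A − (-1)·I. Computing rank(N^1) = 2, rank(N^2) = 1, rank(N^3) = 0; the number of blocks of size ≥ j is rank(N^{j−1}) − rank(N^j), giving [2, 1, 1]. So we have 1 block(s) of size 3, 1 block(s) of size 1 → block sizes [3, 1]

Assembling the blocks gives a Jordan form
J =
  [-1,  1,  0,  0]
  [ 0, -1,  1,  0]
  [ 0,  0, -1,  0]
  [ 0,  0,  0, -1]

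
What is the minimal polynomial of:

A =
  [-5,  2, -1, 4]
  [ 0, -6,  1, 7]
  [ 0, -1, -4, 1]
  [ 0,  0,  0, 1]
x^4 + 14*x^3 + 60*x^2 + 50*x - 125

The characteristic polynomial is χ_A(x) = (x - 1)*(x + 5)^3, so the eigenvalues are known. The minimal polynomial is
  m_A(x) = Π_λ (x − λ)^{k_λ}
where k_λ is the size of the *largest* Jordan block for λ (equivalently, the smallest k with (A − λI)^k v = 0 for every generalised eigenvector v of λ).

  λ = -5: largest Jordan block has size 3, contributing (x + 5)^3
  λ = 1: largest Jordan block has size 1, contributing (x − 1)

So m_A(x) = (x - 1)*(x + 5)^3 = x^4 + 14*x^3 + 60*x^2 + 50*x - 125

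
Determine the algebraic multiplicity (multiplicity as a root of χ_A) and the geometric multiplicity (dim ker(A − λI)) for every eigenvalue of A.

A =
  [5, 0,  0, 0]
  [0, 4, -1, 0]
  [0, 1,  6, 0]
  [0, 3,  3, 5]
λ = 5: alg = 4, geom = 3

Step 1 — factor the characteristic polynomial to read off the algebraic multiplicities:
  χ_A(x) = (x - 5)^4

Step 2 — compute geometric multiplicities via the rank-nullity identity g(λ) = n − rank(A − λI):
  rank(A − (5)·I) = 1, so dim ker(A − (5)·I) = n − 1 = 3

Summary:
  λ = 5: algebraic multiplicity = 4, geometric multiplicity = 3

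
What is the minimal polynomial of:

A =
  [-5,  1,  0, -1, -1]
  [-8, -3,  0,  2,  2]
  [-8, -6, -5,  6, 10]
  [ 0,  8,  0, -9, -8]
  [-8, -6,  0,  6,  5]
x^3 + 11*x^2 + 35*x + 25

The characteristic polynomial is χ_A(x) = (x + 1)^2*(x + 5)^3, so the eigenvalues are known. The minimal polynomial is
  m_A(x) = Π_λ (x − λ)^{k_λ}
where k_λ is the size of the *largest* Jordan block for λ (equivalently, the smallest k with (A − λI)^k v = 0 for every generalised eigenvector v of λ).

  λ = -5: largest Jordan block has size 2, contributing (x + 5)^2
  λ = -1: largest Jordan block has size 1, contributing (x + 1)

So m_A(x) = (x + 1)*(x + 5)^2 = x^3 + 11*x^2 + 35*x + 25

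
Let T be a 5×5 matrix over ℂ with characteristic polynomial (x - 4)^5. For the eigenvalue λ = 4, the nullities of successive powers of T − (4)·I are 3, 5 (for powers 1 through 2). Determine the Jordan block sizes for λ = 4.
Block sizes for λ = 4: [2, 2, 1]

From the dimensions of kernels of powers, the number of Jordan blocks of size at least j is d_j − d_{j−1} where d_j = dim ker(N^j) (with d_0 = 0). Computing the differences gives [3, 2].
The number of blocks of size exactly k is (#blocks of size ≥ k) − (#blocks of size ≥ k + 1), so the partition is: 1 block(s) of size 1, 2 block(s) of size 2.
In nonincreasing order the block sizes are [2, 2, 1].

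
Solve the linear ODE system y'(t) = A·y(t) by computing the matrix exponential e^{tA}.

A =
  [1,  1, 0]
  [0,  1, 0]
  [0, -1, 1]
e^{tA} =
  [exp(t), t*exp(t), 0]
  [0, exp(t), 0]
  [0, -t*exp(t), exp(t)]

Strategy: write A = P · J · P⁻¹ where J is a Jordan canonical form, so e^{tA} = P · e^{tJ} · P⁻¹, and e^{tJ} can be computed block-by-block.

A has Jordan form
J =
  [1, 1, 0]
  [0, 1, 0]
  [0, 0, 1]
(up to reordering of blocks).

Per-block formulas:
  For a 2×2 Jordan block J_2(1): exp(t · J_2(1)) = e^(1t)·(I + t·N), where N is the 2×2 nilpotent shift.
  For a 1×1 block at λ = 1: exp(t · [1]) = [e^(1t)].

After assembling e^{tJ} and conjugating by P, we get:

e^{tA} =
  [exp(t), t*exp(t), 0]
  [0, exp(t), 0]
  [0, -t*exp(t), exp(t)]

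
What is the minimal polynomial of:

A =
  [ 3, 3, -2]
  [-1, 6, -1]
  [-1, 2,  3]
x^3 - 12*x^2 + 48*x - 64

The characteristic polynomial is χ_A(x) = (x - 4)^3, so the eigenvalues are known. The minimal polynomial is
  m_A(x) = Π_λ (x − λ)^{k_λ}
where k_λ is the size of the *largest* Jordan block for λ (equivalently, the smallest k with (A − λI)^k v = 0 for every generalised eigenvector v of λ).

  λ = 4: largest Jordan block has size 3, contributing (x − 4)^3

So m_A(x) = (x - 4)^3 = x^3 - 12*x^2 + 48*x - 64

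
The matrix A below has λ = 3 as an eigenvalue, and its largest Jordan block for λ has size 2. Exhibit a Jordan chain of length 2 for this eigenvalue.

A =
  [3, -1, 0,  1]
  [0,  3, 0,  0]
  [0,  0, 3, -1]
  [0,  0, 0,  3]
A Jordan chain for λ = 3 of length 2:
v_1 = (-1, 0, 0, 0)ᵀ
v_2 = (0, 1, 0, 0)ᵀ

Let N = A − (3)·I. We want v_2 with N^2 v_2 = 0 but N^1 v_2 ≠ 0; then v_{j-1} := N · v_j for j = 2, …, 2.

Pick v_2 = (0, 1, 0, 0)ᵀ.
Then v_1 = N · v_2 = (-1, 0, 0, 0)ᵀ.

Sanity check: (A − (3)·I) v_1 = (0, 0, 0, 0)ᵀ = 0. ✓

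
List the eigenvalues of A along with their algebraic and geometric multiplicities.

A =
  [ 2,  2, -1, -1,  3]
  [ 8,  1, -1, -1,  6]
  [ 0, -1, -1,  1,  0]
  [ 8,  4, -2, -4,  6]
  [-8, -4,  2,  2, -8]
λ = -2: alg = 5, geom = 3

Step 1 — factor the characteristic polynomial to read off the algebraic multiplicities:
  χ_A(x) = (x + 2)^5

Step 2 — compute geometric multiplicities via the rank-nullity identity g(λ) = n − rank(A − λI):
  rank(A − (-2)·I) = 2, so dim ker(A − (-2)·I) = n − 2 = 3

Summary:
  λ = -2: algebraic multiplicity = 5, geometric multiplicity = 3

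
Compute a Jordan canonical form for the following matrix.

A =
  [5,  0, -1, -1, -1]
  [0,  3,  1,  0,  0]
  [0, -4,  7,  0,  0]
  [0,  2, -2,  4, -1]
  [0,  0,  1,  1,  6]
J_3(5) ⊕ J_1(5) ⊕ J_1(5)

The characteristic polynomial is
  det(x·I − A) = x^5 - 25*x^4 + 250*x^3 - 1250*x^2 + 3125*x - 3125 = (x - 5)^5

Eigenvalues and multiplicities (the geometric multiplicity of λ is n − rank(A − λI), which equals the number of Jordan blocks for λ):
  λ = 5: algebraic multiplicity = 5, geometric multiplicity = 3

Determining the block sizes for each eigenvalue:
  λ = 5: with am = 5 and gm = 3, the partition is not yet determined (e.g. several partitions of 5 into 3 parts exist). Let N = A − (5)·I. Computing rank(N^1) = 2, rank(N^2) = 1, rank(N^3) = 0; the number of blocks of size ≥ j is rank(N^{j−1}) − rank(N^j), giving [3, 1, 1]. So we have 1 block(s) of size 3, 2 block(s) of size 1 → block sizes [3, 1, 1]

Assembling the blocks gives a Jordan form
J =
  [5, 1, 0, 0, 0]
  [0, 5, 1, 0, 0]
  [0, 0, 5, 0, 0]
  [0, 0, 0, 5, 0]
  [0, 0, 0, 0, 5]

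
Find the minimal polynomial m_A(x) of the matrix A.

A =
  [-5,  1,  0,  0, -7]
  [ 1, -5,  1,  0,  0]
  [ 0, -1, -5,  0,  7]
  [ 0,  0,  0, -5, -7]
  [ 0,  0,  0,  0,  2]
x^4 + 13*x^3 + 45*x^2 - 25*x - 250

The characteristic polynomial is χ_A(x) = (x - 2)*(x + 5)^4, so the eigenvalues are known. The minimal polynomial is
  m_A(x) = Π_λ (x − λ)^{k_λ}
where k_λ is the size of the *largest* Jordan block for λ (equivalently, the smallest k with (A − λI)^k v = 0 for every generalised eigenvector v of λ).

  λ = -5: largest Jordan block has size 3, contributing (x + 5)^3
  λ = 2: largest Jordan block has size 1, contributing (x − 2)

So m_A(x) = (x - 2)*(x + 5)^3 = x^4 + 13*x^3 + 45*x^2 - 25*x - 250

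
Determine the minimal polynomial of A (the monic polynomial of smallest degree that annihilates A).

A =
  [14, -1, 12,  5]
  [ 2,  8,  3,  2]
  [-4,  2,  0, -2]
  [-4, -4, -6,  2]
x^3 - 18*x^2 + 108*x - 216

The characteristic polynomial is χ_A(x) = (x - 6)^4, so the eigenvalues are known. The minimal polynomial is
  m_A(x) = Π_λ (x − λ)^{k_λ}
where k_λ is the size of the *largest* Jordan block for λ (equivalently, the smallest k with (A − λI)^k v = 0 for every generalised eigenvector v of λ).

  λ = 6: largest Jordan block has size 3, contributing (x − 6)^3

So m_A(x) = (x - 6)^3 = x^3 - 18*x^2 + 108*x - 216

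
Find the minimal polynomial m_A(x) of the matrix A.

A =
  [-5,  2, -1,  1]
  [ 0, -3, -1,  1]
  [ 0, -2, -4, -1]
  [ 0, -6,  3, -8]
x^2 + 10*x + 25

The characteristic polynomial is χ_A(x) = (x + 5)^4, so the eigenvalues are known. The minimal polynomial is
  m_A(x) = Π_λ (x − λ)^{k_λ}
where k_λ is the size of the *largest* Jordan block for λ (equivalently, the smallest k with (A − λI)^k v = 0 for every generalised eigenvector v of λ).

  λ = -5: largest Jordan block has size 2, contributing (x + 5)^2

So m_A(x) = (x + 5)^2 = x^2 + 10*x + 25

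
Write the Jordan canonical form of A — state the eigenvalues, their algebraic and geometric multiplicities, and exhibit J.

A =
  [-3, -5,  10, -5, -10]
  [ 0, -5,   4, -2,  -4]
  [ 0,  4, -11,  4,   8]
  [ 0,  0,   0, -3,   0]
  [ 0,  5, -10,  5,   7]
J_2(-3) ⊕ J_1(-3) ⊕ J_1(-3) ⊕ J_1(-3)

The characteristic polynomial is
  det(x·I − A) = x^5 + 15*x^4 + 90*x^3 + 270*x^2 + 405*x + 243 = (x + 3)^5

Eigenvalues and multiplicities (the geometric multiplicity of λ is n − rank(A − λI), which equals the number of Jordan blocks for λ):
  λ = -3: algebraic multiplicity = 5, geometric multiplicity = 4

Determining the block sizes for each eigenvalue:
  λ = -3: 4 blocks summing to 5 forces exactly one block of size 2 and the rest size 1 → block sizes [2, 1, 1, 1]

Assembling the blocks gives a Jordan form
J =
  [-3,  1,  0,  0,  0]
  [ 0, -3,  0,  0,  0]
  [ 0,  0, -3,  0,  0]
  [ 0,  0,  0, -3,  0]
  [ 0,  0,  0,  0, -3]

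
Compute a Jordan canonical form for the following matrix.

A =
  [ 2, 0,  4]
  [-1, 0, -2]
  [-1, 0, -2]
J_2(0) ⊕ J_1(0)

The characteristic polynomial is
  det(x·I − A) = x^3

Eigenvalues and multiplicities (the geometric multiplicity of λ is n − rank(A − λI), which equals the number of Jordan blocks for λ):
  λ = 0: algebraic multiplicity = 3, geometric multiplicity = 2

Determining the block sizes for each eigenvalue:
  λ = 0: 2 blocks summing to 3 forces exactly one block of size 2 and the rest size 1 → block sizes [2, 1]

Assembling the blocks gives a Jordan form
J =
  [0, 1, 0]
  [0, 0, 0]
  [0, 0, 0]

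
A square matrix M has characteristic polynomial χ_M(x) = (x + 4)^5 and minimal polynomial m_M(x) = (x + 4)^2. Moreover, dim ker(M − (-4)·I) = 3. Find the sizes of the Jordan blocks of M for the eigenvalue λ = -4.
Block sizes for λ = -4: [2, 2, 1]

Step 1 — from the characteristic polynomial, algebraic multiplicity of λ = -4 is 5. From dim ker(M − (-4)·I) = 3, there are exactly 3 Jordan blocks for λ = -4.
Step 2 — from the minimal polynomial, the factor (x + 4)^2 tells us the largest block for λ = -4 has size 2.
Step 3 — with total size 5, 3 blocks, and largest block 2, the block sizes (in nonincreasing order) are [2, 2, 1].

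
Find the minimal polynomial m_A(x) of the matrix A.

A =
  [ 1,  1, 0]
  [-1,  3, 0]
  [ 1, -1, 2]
x^2 - 4*x + 4

The characteristic polynomial is χ_A(x) = (x - 2)^3, so the eigenvalues are known. The minimal polynomial is
  m_A(x) = Π_λ (x − λ)^{k_λ}
where k_λ is the size of the *largest* Jordan block for λ (equivalently, the smallest k with (A − λI)^k v = 0 for every generalised eigenvector v of λ).

  λ = 2: largest Jordan block has size 2, contributing (x − 2)^2

So m_A(x) = (x - 2)^2 = x^2 - 4*x + 4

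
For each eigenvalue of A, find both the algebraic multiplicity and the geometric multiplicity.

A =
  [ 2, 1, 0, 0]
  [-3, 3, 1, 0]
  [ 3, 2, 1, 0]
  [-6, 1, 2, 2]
λ = 2: alg = 4, geom = 2

Step 1 — factor the characteristic polynomial to read off the algebraic multiplicities:
  χ_A(x) = (x - 2)^4

Step 2 — compute geometric multiplicities via the rank-nullity identity g(λ) = n − rank(A − λI):
  rank(A − (2)·I) = 2, so dim ker(A − (2)·I) = n − 2 = 2

Summary:
  λ = 2: algebraic multiplicity = 4, geometric multiplicity = 2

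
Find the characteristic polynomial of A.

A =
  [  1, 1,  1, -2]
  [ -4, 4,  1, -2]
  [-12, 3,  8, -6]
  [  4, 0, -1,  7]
x^4 - 20*x^3 + 150*x^2 - 500*x + 625

Expanding det(x·I − A) (e.g. by cofactor expansion or by noting that A is similar to its Jordan form J, which has the same characteristic polynomial as A) gives
  χ_A(x) = x^4 - 20*x^3 + 150*x^2 - 500*x + 625
which factors as (x - 5)^4. The eigenvalues (with algebraic multiplicities) are λ = 5 with multiplicity 4.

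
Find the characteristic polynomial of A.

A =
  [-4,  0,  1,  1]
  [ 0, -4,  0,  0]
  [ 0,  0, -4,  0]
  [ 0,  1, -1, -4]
x^4 + 16*x^3 + 96*x^2 + 256*x + 256

Expanding det(x·I − A) (e.g. by cofactor expansion or by noting that A is similar to its Jordan form J, which has the same characteristic polynomial as A) gives
  χ_A(x) = x^4 + 16*x^3 + 96*x^2 + 256*x + 256
which factors as (x + 4)^4. The eigenvalues (with algebraic multiplicities) are λ = -4 with multiplicity 4.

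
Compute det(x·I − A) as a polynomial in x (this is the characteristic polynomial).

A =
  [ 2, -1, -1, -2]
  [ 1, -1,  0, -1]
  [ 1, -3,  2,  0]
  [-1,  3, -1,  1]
x^4 - 4*x^3 + 6*x^2 - 4*x + 1

Expanding det(x·I − A) (e.g. by cofactor expansion or by noting that A is similar to its Jordan form J, which has the same characteristic polynomial as A) gives
  χ_A(x) = x^4 - 4*x^3 + 6*x^2 - 4*x + 1
which factors as (x - 1)^4. The eigenvalues (with algebraic multiplicities) are λ = 1 with multiplicity 4.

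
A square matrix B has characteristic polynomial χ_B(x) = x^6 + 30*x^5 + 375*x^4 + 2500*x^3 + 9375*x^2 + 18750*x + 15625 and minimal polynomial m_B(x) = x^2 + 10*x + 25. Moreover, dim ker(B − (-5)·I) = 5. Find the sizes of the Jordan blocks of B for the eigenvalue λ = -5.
Block sizes for λ = -5: [2, 1, 1, 1, 1]

Step 1 — from the characteristic polynomial, algebraic multiplicity of λ = -5 is 6. From dim ker(B − (-5)·I) = 5, there are exactly 5 Jordan blocks for λ = -5.
Step 2 — from the minimal polynomial, the factor (x + 5)^2 tells us the largest block for λ = -5 has size 2.
Step 3 — with total size 6, 5 blocks, and largest block 2, the block sizes (in nonincreasing order) are [2, 1, 1, 1, 1].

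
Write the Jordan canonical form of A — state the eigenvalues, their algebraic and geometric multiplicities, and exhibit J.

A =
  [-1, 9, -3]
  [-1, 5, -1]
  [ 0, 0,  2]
J_2(2) ⊕ J_1(2)

The characteristic polynomial is
  det(x·I − A) = x^3 - 6*x^2 + 12*x - 8 = (x - 2)^3

Eigenvalues and multiplicities (the geometric multiplicity of λ is n − rank(A − λI), which equals the number of Jordan blocks for λ):
  λ = 2: algebraic multiplicity = 3, geometric multiplicity = 2

Determining the block sizes for each eigenvalue:
  λ = 2: 2 blocks summing to 3 forces exactly one block of size 2 and the rest size 1 → block sizes [2, 1]

Assembling the blocks gives a Jordan form
J =
  [2, 1, 0]
  [0, 2, 0]
  [0, 0, 2]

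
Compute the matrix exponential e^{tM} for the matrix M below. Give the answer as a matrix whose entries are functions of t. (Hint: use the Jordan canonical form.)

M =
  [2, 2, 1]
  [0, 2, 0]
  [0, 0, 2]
e^{tM} =
  [exp(2*t), 2*t*exp(2*t), t*exp(2*t)]
  [0, exp(2*t), 0]
  [0, 0, exp(2*t)]

Strategy: write M = P · J · P⁻¹ where J is a Jordan canonical form, so e^{tM} = P · e^{tJ} · P⁻¹, and e^{tJ} can be computed block-by-block.

M has Jordan form
J =
  [2, 1, 0]
  [0, 2, 0]
  [0, 0, 2]
(up to reordering of blocks).

Per-block formulas:
  For a 1×1 block at λ = 2: exp(t · [2]) = [e^(2t)].
  For a 2×2 Jordan block J_2(2): exp(t · J_2(2)) = e^(2t)·(I + t·N), where N is the 2×2 nilpotent shift.

After assembling e^{tJ} and conjugating by P, we get:

e^{tM} =
  [exp(2*t), 2*t*exp(2*t), t*exp(2*t)]
  [0, exp(2*t), 0]
  [0, 0, exp(2*t)]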